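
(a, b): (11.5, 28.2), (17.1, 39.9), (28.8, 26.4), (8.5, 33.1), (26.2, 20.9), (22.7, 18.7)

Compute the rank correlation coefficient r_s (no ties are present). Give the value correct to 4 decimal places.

-0.6000

Rank a: 2, 3, 6, 1, 5, 4
Rank b: 4, 6, 3, 5, 2, 1
d = rank(a) − rank(b): -2, -3, 3, -4, 3, 3; Σd² = 56
ρ = 1 − 6Σd² / [n(n²−1)] = 1 − 6×56 / (6×35) = 1 − 336/210 ≈ -0.6000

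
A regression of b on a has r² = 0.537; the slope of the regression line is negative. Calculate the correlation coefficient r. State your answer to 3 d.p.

-0.733

|r| = √0.537 = 0.733
The association is negative, so r = −0.733.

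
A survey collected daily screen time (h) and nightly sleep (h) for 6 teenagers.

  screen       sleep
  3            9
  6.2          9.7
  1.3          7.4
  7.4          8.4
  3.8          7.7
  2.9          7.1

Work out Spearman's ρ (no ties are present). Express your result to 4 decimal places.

Rank screen: 3, 5, 1, 6, 4, 2
Rank sleep: 5, 6, 2, 4, 3, 1
d = rank(screen) − rank(sleep): -2, -1, -1, 2, 1, 1; Σd² = 12
ρ = 1 − 6Σd² / [n(n²−1)] = 1 − 6×12 / (6×35) = 1 − 72/210 ≈ 0.6571

0.6571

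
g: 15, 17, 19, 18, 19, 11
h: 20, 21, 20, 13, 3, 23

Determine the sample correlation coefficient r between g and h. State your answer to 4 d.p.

-0.5969

n = 6, Σg = 99, Σh = 100, Σg² = 1681, Σh² = 1948, Σgh = 1581
nΣgh − ΣgΣh = 9486 − 9900 = -414
nΣg² − (Σg)² = 10086 − 9801 = 285; nΣh² − (Σh)² = 11688 − 10000 = 1688
r = -414 / √(285 × 1688) = -414 / 693.5993 ≈ -0.5969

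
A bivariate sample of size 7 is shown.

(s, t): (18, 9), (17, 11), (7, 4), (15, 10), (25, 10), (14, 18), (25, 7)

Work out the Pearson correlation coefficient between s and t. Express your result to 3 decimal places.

n = 7, Σs = 121, Σt = 69, Σs² = 2333, Σt² = 791, Σst = 1204
nΣst − ΣsΣt = 8428 − 8349 = 79
nΣs² − (Σs)² = 16331 − 14641 = 1690; nΣt² − (Σt)² = 5537 − 4761 = 776
r = 79 / √(1690 × 776) = 79 / 1145.1812 ≈ 0.069

0.069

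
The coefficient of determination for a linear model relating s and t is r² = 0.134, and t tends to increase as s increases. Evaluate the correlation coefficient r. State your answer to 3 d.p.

|r| = √0.134 = 0.366
The association is positive, so r = 0.366.

0.366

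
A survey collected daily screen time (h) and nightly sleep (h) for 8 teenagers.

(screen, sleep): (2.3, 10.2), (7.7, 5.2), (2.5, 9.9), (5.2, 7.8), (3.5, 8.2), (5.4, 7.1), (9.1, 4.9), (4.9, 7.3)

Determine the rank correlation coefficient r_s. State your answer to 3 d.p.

-0.976

Rank screen: 1, 7, 2, 5, 3, 6, 8, 4
Rank sleep: 8, 2, 7, 5, 6, 3, 1, 4
d = rank(screen) − rank(sleep): -7, 5, -5, 0, -3, 3, 7, 0; Σd² = 166
ρ = 1 − 6Σd² / [n(n²−1)] = 1 − 6×166 / (8×63) = 1 − 996/504 ≈ -0.976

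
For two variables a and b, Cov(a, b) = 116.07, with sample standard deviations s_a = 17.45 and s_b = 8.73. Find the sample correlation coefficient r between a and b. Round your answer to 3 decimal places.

r = Cov(a,b) / (s_a · s_b) = 116.07 / (17.45 × 8.73)
  = 116.07 / 152.3385 ≈ 0.762

0.762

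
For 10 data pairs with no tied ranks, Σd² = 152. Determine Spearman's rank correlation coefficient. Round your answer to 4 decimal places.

ρ = 1 − 6Σd² / [n(n²−1)] = 1 − 6×152 / (10×99)
  = 1 − 912/990 = 1 − 0.92121 ≈ 0.0788

0.0788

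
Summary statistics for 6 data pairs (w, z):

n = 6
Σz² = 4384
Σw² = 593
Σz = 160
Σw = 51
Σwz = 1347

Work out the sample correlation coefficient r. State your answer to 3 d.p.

r = (nΣwz − ΣwΣz) / √[(nΣw² − (Σw)²)(nΣz² − (Σz)²)]
Numerator: 6×1347 − 51×160 = -78
Denominator: √[(3558 − 2601)(26304 − 25600)] = √[957 × 704] = 820.8094
r = -78 / 820.8094 ≈ -0.095

-0.095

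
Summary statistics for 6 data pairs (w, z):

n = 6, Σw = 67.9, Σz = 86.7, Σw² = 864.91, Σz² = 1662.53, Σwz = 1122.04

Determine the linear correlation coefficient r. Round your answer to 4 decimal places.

r = (nΣwz − ΣwΣz) / √[(nΣw² − (Σw)²)(nΣz² − (Σz)²)]
Numerator: 6×1122.04 − 67.9×86.7 = 845.31
Denominator: √[(5189.46 − 4610.41)(9975.18 − 7516.89)] = √[579.05 × 2458.29] = 1193.0938
r = 845.31 / 1193.0938 ≈ 0.7085

0.7085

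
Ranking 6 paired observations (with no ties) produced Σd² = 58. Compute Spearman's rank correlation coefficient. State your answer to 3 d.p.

ρ = 1 − 6Σd² / [n(n²−1)] = 1 − 6×58 / (6×35)
  = 1 − 348/210 = 1 − 1.6571 ≈ -0.657

-0.657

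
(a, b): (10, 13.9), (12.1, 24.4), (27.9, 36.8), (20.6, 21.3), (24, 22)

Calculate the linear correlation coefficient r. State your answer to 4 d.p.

0.7351

n = 5, Σa = 94.6, Σb = 118.4, Σa² = 2025.18, Σb² = 3080.5, Σab = 2427.74
nΣab − ΣaΣb = 12138.7 − 11200.64 = 938.06
nΣa² − (Σa)² = 10125.9 − 8949.16 = 1176.74; nΣb² − (Σb)² = 15402.5 − 14018.56 = 1383.94
r = 938.06 / √(1176.74 × 1383.94) = 938.06 / 1276.1417 ≈ 0.7351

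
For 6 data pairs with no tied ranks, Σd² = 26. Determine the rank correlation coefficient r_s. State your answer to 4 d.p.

0.2571

ρ = 1 − 6Σd² / [n(n²−1)] = 1 − 6×26 / (6×35)
  = 1 − 156/210 = 1 − 0.74286 ≈ 0.2571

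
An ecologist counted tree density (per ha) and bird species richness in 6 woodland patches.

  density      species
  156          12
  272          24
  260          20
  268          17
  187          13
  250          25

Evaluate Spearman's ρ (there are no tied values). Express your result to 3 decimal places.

0.600

Rank density: 1, 6, 4, 5, 2, 3
Rank species: 1, 5, 4, 3, 2, 6
d = rank(density) − rank(species): 0, 1, 0, 2, 0, -3; Σd² = 14
ρ = 1 − 6Σd² / [n(n²−1)] = 1 − 6×14 / (6×35) = 1 − 84/210 ≈ 0.600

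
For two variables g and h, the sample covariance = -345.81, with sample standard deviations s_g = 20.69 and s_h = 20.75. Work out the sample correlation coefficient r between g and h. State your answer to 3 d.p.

-0.805

r = Cov(g,h) / (s_g · s_h) = -345.81 / (20.69 × 20.75)
  = -345.81 / 429.3175 ≈ -0.805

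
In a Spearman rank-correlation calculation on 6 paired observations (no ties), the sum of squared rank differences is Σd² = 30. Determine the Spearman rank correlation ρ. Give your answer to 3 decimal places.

0.143

ρ = 1 − 6Σd² / [n(n²−1)] = 1 − 6×30 / (6×35)
  = 1 − 180/210 = 1 − 0.8571 ≈ 0.143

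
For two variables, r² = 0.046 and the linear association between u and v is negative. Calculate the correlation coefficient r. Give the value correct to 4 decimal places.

-0.2145

|r| = √0.046 = 0.2145
The association is negative, so r = −0.2145.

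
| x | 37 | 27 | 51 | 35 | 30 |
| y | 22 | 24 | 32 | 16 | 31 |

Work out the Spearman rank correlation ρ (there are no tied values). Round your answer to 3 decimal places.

Rank x: 4, 1, 5, 3, 2
Rank y: 2, 3, 5, 1, 4
d = rank(x) − rank(y): 2, -2, 0, 2, -2; Σd² = 16
ρ = 1 − 6Σd² / [n(n²−1)] = 1 − 6×16 / (5×24) = 1 − 96/120 ≈ 0.200

0.200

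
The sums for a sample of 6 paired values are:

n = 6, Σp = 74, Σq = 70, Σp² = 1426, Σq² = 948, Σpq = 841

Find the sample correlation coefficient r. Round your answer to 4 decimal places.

r = (nΣpq − ΣpΣq) / √[(nΣp² − (Σp)²)(nΣq² − (Σq)²)]
Numerator: 6×841 − 74×70 = -134
Denominator: √[(8556 − 5476)(5688 − 4900)] = √[3080 × 788] = 1557.8960
r = -134 / 1557.8960 ≈ -0.0860

-0.0860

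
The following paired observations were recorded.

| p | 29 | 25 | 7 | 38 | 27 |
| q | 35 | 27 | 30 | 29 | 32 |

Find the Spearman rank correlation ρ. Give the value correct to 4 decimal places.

Rank p: 4, 2, 1, 5, 3
Rank q: 5, 1, 3, 2, 4
d = rank(p) − rank(q): -1, 1, -2, 3, -1; Σd² = 16
ρ = 1 − 6Σd² / [n(n²−1)] = 1 − 6×16 / (5×24) = 1 − 96/120 ≈ 0.2000

0.2000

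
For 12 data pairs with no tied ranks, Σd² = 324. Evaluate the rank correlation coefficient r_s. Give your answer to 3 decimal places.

-0.133

ρ = 1 − 6Σd² / [n(n²−1)] = 1 − 6×324 / (12×143)
  = 1 − 1944/1716 = 1 − 1.1329 ≈ -0.133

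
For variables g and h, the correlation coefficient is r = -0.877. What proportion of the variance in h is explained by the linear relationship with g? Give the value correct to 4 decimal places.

0.7691

r² = (-0.877)² = 0.7691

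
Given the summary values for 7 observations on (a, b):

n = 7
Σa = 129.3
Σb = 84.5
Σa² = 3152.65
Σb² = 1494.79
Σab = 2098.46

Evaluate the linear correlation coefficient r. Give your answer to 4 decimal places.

0.8925

r = (nΣab − ΣaΣb) / √[(nΣa² − (Σa)²)(nΣb² − (Σb)²)]
Numerator: 7×2098.46 − 129.3×84.5 = 3763.37
Denominator: √[(22068.55 − 16718.49)(10463.53 − 7140.25)] = √[5350.06 × 3323.28] = 4216.6038
r = 3763.37 / 4216.6038 ≈ 0.8925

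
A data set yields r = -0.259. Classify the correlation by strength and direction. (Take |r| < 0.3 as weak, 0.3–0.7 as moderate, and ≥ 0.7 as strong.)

r = -0.259 < 0 so the relationship is negative.
|r| = 0.259, which falls in the weak range.

weak negative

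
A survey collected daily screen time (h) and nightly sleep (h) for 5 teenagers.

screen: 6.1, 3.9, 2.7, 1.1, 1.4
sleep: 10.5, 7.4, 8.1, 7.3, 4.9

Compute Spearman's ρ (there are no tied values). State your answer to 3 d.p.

Rank screen: 5, 4, 3, 1, 2
Rank sleep: 5, 3, 4, 2, 1
d = rank(screen) − rank(sleep): 0, 1, -1, -1, 1; Σd² = 4
ρ = 1 − 6Σd² / [n(n²−1)] = 1 − 6×4 / (5×24) = 1 − 24/120 ≈ 0.800

0.800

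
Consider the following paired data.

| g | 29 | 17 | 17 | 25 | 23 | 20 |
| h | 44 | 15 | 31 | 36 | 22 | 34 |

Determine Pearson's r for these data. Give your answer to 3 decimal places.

0.692

n = 6, Σg = 131, Σh = 182, Σg² = 2973, Σh² = 6058, Σgh = 4144
nΣgh − ΣgΣh = 24864 − 23842 = 1022
nΣg² − (Σg)² = 17838 − 17161 = 677; nΣh² − (Σh)² = 36348 − 33124 = 3224
r = 1022 / √(677 × 3224) = 1022 / 1477.3788 ≈ 0.692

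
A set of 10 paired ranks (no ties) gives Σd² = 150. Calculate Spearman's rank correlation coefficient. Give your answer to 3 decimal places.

0.091

ρ = 1 − 6Σd² / [n(n²−1)] = 1 − 6×150 / (10×99)
  = 1 − 900/990 = 1 − 0.9091 ≈ 0.091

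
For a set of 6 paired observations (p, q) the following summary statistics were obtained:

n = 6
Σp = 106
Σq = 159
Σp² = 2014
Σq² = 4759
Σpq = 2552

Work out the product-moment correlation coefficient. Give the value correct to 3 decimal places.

-0.926

r = (nΣpq − ΣpΣq) / √[(nΣp² − (Σp)²)(nΣq² − (Σq)²)]
Numerator: 6×2552 − 106×159 = -1542
Denominator: √[(12084 − 11236)(28554 − 25281)] = √[848 × 3273] = 1665.9844
r = -1542 / 1665.9844 ≈ -0.926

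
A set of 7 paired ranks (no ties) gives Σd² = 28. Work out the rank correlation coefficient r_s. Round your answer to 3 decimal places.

ρ = 1 − 6Σd² / [n(n²−1)] = 1 − 6×28 / (7×48)
  = 1 − 168/336 = 1 − 0.5000 ≈ 0.500

0.500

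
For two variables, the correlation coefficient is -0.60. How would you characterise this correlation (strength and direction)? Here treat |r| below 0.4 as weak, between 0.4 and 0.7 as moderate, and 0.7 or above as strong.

moderate negative

r = -0.60 < 0 so the relationship is negative.
|r| = 0.60, which falls in the moderate range.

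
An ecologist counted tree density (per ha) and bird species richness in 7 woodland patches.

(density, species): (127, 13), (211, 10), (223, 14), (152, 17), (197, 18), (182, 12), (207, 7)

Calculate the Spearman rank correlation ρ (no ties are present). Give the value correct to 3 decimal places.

-0.250

Rank density: 1, 6, 7, 2, 4, 3, 5
Rank species: 4, 2, 5, 6, 7, 3, 1
d = rank(density) − rank(species): -3, 4, 2, -4, -3, 0, 4; Σd² = 70
ρ = 1 − 6Σd² / [n(n²−1)] = 1 − 6×70 / (7×48) = 1 − 420/336 ≈ -0.250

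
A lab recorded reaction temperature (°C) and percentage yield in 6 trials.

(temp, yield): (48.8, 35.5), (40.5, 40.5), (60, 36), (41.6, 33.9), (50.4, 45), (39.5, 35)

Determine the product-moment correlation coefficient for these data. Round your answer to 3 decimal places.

0.127

n = 6, Σx = 280.8, Σy = 225.9, Σx² = 13452.66, Σy² = 8595.71, Σxy = 10593.39
nΣxy − ΣxΣy = 63560.34 − 63432.72 = 127.62
nΣx² − (Σx)² = 80715.96 − 78848.64 = 1867.32; nΣy² − (Σy)² = 51574.26 − 51030.81 = 543.45
r = 127.62 / √(1867.32 × 543.45) = 127.62 / 1007.3704 ≈ 0.127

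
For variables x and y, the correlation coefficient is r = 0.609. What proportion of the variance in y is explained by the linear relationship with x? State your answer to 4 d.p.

r² = (0.609)² = 0.3709

0.3709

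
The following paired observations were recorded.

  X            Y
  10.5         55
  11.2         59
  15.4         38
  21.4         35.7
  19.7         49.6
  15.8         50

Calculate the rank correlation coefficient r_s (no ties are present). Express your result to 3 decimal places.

-0.771

Rank X: 1, 2, 3, 6, 5, 4
Rank Y: 5, 6, 2, 1, 3, 4
d = rank(X) − rank(Y): -4, -4, 1, 5, 2, 0; Σd² = 62
ρ = 1 − 6Σd² / [n(n²−1)] = 1 − 6×62 / (6×35) = 1 − 372/210 ≈ -0.771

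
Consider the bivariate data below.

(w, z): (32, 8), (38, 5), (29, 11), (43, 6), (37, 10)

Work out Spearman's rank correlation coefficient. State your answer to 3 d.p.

Rank w: 2, 4, 1, 5, 3
Rank z: 3, 1, 5, 2, 4
d = rank(w) − rank(z): -1, 3, -4, 3, -1; Σd² = 36
ρ = 1 − 6Σd² / [n(n²−1)] = 1 − 6×36 / (5×24) = 1 − 216/120 ≈ -0.800

-0.800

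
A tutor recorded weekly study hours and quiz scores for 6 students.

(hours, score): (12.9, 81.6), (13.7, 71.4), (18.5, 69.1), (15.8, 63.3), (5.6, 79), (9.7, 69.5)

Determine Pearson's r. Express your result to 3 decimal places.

n = 6, Σx = 76.2, Σy = 433.9, Σx² = 1071.44, Σy² = 31609.47, Σxy = 5425.86
nΣxy − ΣxΣy = 32555.16 − 33063.18 = -508.02
nΣx² − (Σx)² = 6428.64 − 5806.44 = 622.2; nΣy² − (Σy)² = 189656.82 − 188269.21 = 1387.61
r = -508.02 / √(622.2 × 1387.61) = -508.02 / 929.1776 ≈ -0.547

-0.547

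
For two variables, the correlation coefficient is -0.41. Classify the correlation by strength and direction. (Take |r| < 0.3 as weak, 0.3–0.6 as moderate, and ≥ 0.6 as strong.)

moderate negative

r = -0.41 < 0 so the relationship is negative.
|r| = 0.41, which falls in the moderate range.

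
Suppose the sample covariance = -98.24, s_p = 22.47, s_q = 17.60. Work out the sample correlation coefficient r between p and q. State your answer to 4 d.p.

r = Cov(p,q) / (s_p · s_q) = -98.24 / (22.47 × 17.60)
  = -98.24 / 395.4720 ≈ -0.2484

-0.2484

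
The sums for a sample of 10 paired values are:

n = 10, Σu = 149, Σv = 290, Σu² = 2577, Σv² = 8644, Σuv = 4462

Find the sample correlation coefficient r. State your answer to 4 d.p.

0.4879

r = (nΣuv − ΣuΣv) / √[(nΣu² − (Σu)²)(nΣv² − (Σv)²)]
Numerator: 10×4462 − 149×290 = 1410
Denominator: √[(25770 − 22201)(86440 − 84100)] = √[3569 × 2340] = 2889.8893
r = 1410 / 2889.8893 ≈ 0.4879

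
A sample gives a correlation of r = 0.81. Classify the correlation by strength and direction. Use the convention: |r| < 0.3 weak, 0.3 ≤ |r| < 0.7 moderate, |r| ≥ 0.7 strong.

strong positive

r = 0.81 > 0 so the relationship is positive.
|r| = 0.81, which falls in the strong range.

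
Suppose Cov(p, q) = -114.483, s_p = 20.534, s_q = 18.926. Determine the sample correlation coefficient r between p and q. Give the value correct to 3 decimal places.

r = Cov(p,q) / (s_p · s_q) = -114.483 / (20.534 × 18.926)
  = -114.483 / 388.6265 ≈ -0.295

-0.295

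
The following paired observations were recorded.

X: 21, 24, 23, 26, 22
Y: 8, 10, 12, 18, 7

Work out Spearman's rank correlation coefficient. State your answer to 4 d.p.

Rank X: 1, 4, 3, 5, 2
Rank Y: 2, 3, 4, 5, 1
d = rank(X) − rank(Y): -1, 1, -1, 0, 1; Σd² = 4
ρ = 1 − 6Σd² / [n(n²−1)] = 1 − 6×4 / (5×24) = 1 − 24/120 ≈ 0.8000

0.8000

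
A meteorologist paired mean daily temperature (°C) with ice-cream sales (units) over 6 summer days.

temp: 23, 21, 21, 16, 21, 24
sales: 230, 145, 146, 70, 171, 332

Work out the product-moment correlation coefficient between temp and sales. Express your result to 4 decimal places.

0.8956

n = 6, Σx = 126, Σy = 1094, Σx² = 2684, Σy² = 239606, Σxy = 24080
nΣxy − ΣxΣy = 144480 − 137844 = 6636
nΣx² − (Σx)² = 16104 − 15876 = 228; nΣy² − (Σy)² = 1437636 − 1196836 = 240800
r = 6636 / √(228 × 240800) = 6636 / 7409.6154 ≈ 0.8956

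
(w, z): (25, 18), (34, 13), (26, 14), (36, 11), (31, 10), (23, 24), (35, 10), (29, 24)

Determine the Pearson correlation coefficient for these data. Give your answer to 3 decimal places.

-0.718

n = 8, Σw = 239, Σz = 124, Σw² = 7309, Σz² = 2162, Σwz = 3560
nΣwz − ΣwΣz = 28480 − 29636 = -1156
nΣw² − (Σw)² = 58472 − 57121 = 1351; nΣz² − (Σz)² = 17296 − 15376 = 1920
r = -1156 / √(1351 × 1920) = -1156 / 1610.5651 ≈ -0.718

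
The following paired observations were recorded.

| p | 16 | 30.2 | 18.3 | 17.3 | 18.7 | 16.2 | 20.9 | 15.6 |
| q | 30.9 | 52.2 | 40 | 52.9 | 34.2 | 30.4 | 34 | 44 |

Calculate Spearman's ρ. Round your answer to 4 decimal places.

0.2143

Rank p: 2, 8, 5, 4, 6, 3, 7, 1
Rank q: 2, 7, 5, 8, 4, 1, 3, 6
d = rank(p) − rank(q): 0, 1, 0, -4, 2, 2, 4, -5; Σd² = 66
ρ = 1 − 6Σd² / [n(n²−1)] = 1 − 6×66 / (8×63) = 1 − 396/504 ≈ 0.2143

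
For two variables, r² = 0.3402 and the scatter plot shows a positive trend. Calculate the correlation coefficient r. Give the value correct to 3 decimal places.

0.583

|r| = √0.3402 = 0.583
The association is positive, so r = 0.583.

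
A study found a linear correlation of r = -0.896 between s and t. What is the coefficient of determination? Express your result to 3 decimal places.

r² = (-0.896)² = 0.803

0.803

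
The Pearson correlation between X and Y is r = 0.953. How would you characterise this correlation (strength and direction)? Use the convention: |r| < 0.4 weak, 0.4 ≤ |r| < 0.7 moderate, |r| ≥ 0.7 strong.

r = 0.953 > 0 so the relationship is positive.
|r| = 0.953, which falls in the strong range.

strong positive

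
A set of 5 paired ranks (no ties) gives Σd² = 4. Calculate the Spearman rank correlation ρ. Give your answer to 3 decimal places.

0.800

ρ = 1 − 6Σd² / [n(n²−1)] = 1 − 6×4 / (5×24)
  = 1 − 24/120 = 1 − 0.2000 ≈ 0.800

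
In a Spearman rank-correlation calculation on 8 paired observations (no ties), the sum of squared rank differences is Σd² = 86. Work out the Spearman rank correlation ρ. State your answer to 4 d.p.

ρ = 1 − 6Σd² / [n(n²−1)] = 1 − 6×86 / (8×63)
  = 1 − 516/504 = 1 − 1.02381 ≈ -0.0238

-0.0238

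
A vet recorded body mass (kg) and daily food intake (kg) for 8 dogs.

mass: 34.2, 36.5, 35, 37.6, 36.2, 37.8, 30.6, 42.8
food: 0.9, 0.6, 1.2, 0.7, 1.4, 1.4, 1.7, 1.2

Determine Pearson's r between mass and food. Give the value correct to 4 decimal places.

-0.2924

n = 8, Σx = 290.7, Σy = 9.1, Σx² = 10648.13, Σy² = 11.35, Σxy = 327.98
nΣxy − ΣxΣy = 2623.84 − 2645.37 = -21.53
nΣx² − (Σx)² = 85185.04 − 84506.49 = 678.55; nΣy² − (Σy)² = 90.8 − 82.81 = 7.99
r = -21.53 / √(678.55 × 7.99) = -21.53 / 73.6316 ≈ -0.2924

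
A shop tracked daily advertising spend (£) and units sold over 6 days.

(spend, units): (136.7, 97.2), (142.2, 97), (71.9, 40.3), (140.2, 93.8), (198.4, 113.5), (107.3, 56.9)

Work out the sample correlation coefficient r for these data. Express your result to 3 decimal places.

n = 6, Σx = 796.7, Σy = 498.7, Σx² = 114609.23, Σy² = 45399.23, Σxy = 71752.74
nΣxy − ΣxΣy = 430516.44 − 397314.29 = 33202.15
nΣx² − (Σx)² = 687655.38 − 634730.89 = 52924.49; nΣy² − (Σy)² = 272395.38 − 248701.69 = 23693.69
r = 33202.15 / √(52924.49 × 23693.69) = 33202.15 / 35411.5300 ≈ 0.938

0.938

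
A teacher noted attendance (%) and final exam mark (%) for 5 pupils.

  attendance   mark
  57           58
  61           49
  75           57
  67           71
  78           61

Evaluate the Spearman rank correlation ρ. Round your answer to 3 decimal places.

0.300

Rank attendance: 1, 2, 4, 3, 5
Rank mark: 3, 1, 2, 5, 4
d = rank(attendance) − rank(mark): -2, 1, 2, -2, 1; Σd² = 14
ρ = 1 − 6Σd² / [n(n²−1)] = 1 − 6×14 / (5×24) = 1 − 84/120 ≈ 0.300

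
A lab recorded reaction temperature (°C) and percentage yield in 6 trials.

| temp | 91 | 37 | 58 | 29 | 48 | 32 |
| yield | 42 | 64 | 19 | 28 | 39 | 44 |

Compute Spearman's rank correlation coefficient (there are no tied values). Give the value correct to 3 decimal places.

-0.143

Rank temp: 6, 3, 5, 1, 4, 2
Rank yield: 4, 6, 1, 2, 3, 5
d = rank(temp) − rank(yield): 2, -3, 4, -1, 1, -3; Σd² = 40
ρ = 1 − 6Σd² / [n(n²−1)] = 1 − 6×40 / (6×35) = 1 − 240/210 ≈ -0.143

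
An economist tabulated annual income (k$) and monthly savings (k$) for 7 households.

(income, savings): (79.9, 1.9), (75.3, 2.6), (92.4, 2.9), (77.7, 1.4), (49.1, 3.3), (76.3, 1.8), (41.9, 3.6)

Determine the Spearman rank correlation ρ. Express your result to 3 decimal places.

Rank income: 6, 3, 7, 5, 2, 4, 1
Rank savings: 3, 4, 5, 1, 6, 2, 7
d = rank(income) − rank(savings): 3, -1, 2, 4, -4, 2, -6; Σd² = 86
ρ = 1 − 6Σd² / [n(n²−1)] = 1 − 6×86 / (7×48) = 1 − 516/336 ≈ -0.536

-0.536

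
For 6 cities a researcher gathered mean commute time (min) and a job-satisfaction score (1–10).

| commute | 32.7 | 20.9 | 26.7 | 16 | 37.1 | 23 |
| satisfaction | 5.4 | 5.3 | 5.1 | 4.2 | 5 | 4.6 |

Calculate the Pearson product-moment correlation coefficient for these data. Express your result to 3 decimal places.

n = 6, Σx = 156.4, Σy = 29.6, Σx² = 4380.4, Σy² = 147.06, Σxy = 782.02
nΣxy − ΣxΣy = 4692.12 − 4629.44 = 62.68
nΣx² − (Σx)² = 26282.4 − 24460.96 = 1821.44; nΣy² − (Σy)² = 882.36 − 876.16 = 6.2
r = 62.68 / √(1821.44 × 6.2) = 62.68 / 106.2682 ≈ 0.590

0.590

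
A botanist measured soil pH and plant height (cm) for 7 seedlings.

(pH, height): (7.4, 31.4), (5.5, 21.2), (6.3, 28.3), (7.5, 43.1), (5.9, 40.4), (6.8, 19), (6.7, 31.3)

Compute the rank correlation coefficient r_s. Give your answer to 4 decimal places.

Rank pH: 6, 1, 3, 7, 2, 5, 4
Rank height: 5, 2, 3, 7, 6, 1, 4
d = rank(pH) − rank(height): 1, -1, 0, 0, -4, 4, 0; Σd² = 34
ρ = 1 − 6Σd² / [n(n²−1)] = 1 − 6×34 / (7×48) = 1 − 204/336 ≈ 0.3929

0.3929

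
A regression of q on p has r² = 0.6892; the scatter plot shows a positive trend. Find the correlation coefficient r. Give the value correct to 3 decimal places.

|r| = √0.6892 = 0.830
The association is positive, so r = 0.830.

0.830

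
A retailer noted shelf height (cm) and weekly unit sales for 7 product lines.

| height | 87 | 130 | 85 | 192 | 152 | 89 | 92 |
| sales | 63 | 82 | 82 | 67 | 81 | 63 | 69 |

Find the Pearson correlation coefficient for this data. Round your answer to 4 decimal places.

0.1549

n = 7, Σx = 827, Σy = 507, Σx² = 108047, Σy² = 37197, Σxy = 60242
nΣxy − ΣxΣy = 421694 − 419289 = 2405
nΣx² − (Σx)² = 756329 − 683929 = 72400; nΣy² − (Σy)² = 260379 − 257049 = 3330
r = 2405 / √(72400 × 3330) = 2405 / 15527.1375 ≈ 0.1549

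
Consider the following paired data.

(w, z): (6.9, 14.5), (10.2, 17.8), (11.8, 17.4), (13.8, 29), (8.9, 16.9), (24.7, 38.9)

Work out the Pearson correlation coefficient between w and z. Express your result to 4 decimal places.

0.9542

n = 6, Σw = 76.3, Σz = 134.5, Σw² = 1170.63, Σz² = 3469.67, Σwz = 1998.37
nΣwz − ΣwΣz = 11990.22 − 10262.35 = 1727.87
nΣw² − (Σw)² = 7023.78 − 5821.69 = 1202.09; nΣz² − (Σz)² = 20818.02 − 18090.25 = 2727.77
r = 1727.87 / √(1202.09 × 2727.77) = 1727.87 / 1810.8078 ≈ 0.9542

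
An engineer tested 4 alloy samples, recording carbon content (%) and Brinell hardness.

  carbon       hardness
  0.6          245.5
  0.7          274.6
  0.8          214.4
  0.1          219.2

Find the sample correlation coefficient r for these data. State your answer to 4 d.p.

0.3258

n = 4, Σx = 2.2, Σy = 953.7, Σx² = 1.5, Σy² = 229691.41, Σxy = 532.96
nΣxy − ΣxΣy = 2131.84 − 2098.14 = 33.7
nΣx² − (Σx)² = 6 − 4.84 = 1.16; nΣy² − (Σy)² = 918765.64 − 909543.69 = 9221.95
r = 33.7 / √(1.16 × 9221.95) = 33.7 / 103.4285 ≈ 0.3258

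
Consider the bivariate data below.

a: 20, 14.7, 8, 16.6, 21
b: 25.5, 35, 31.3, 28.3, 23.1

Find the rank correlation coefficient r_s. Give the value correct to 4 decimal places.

-0.9000

Rank a: 4, 2, 1, 3, 5
Rank b: 2, 5, 4, 3, 1
d = rank(a) − rank(b): 2, -3, -3, 0, 4; Σd² = 38
ρ = 1 − 6Σd² / [n(n²−1)] = 1 − 6×38 / (5×24) = 1 − 228/120 ≈ -0.9000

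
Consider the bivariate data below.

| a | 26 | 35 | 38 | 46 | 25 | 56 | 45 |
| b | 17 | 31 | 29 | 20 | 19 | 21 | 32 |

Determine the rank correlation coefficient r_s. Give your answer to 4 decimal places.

0.3929

Rank a: 2, 3, 4, 6, 1, 7, 5
Rank b: 1, 6, 5, 3, 2, 4, 7
d = rank(a) − rank(b): 1, -3, -1, 3, -1, 3, -2; Σd² = 34
ρ = 1 − 6Σd² / [n(n²−1)] = 1 − 6×34 / (7×48) = 1 − 204/336 ≈ 0.3929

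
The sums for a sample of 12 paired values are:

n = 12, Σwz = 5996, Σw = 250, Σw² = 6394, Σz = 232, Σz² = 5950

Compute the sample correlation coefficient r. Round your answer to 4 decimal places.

0.8823

r = (nΣwz − ΣwΣz) / √[(nΣw² − (Σw)²)(nΣz² − (Σz)²)]
Numerator: 12×5996 − 250×232 = 13952
Denominator: √[(76728 − 62500)(71400 − 53824)] = √[14228 × 17576] = 15813.6437
r = 13952 / 15813.6437 ≈ 0.8823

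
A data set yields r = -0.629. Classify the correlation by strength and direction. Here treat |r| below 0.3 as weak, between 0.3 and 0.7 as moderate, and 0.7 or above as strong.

r = -0.629 < 0 so the relationship is negative.
|r| = 0.629, which falls in the moderate range.

moderate negative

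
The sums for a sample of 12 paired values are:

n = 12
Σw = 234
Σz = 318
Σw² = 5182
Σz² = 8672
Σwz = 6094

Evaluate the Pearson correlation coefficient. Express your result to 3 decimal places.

r = (nΣwz − ΣwΣz) / √[(nΣw² − (Σw)²)(nΣz² − (Σz)²)]
Numerator: 12×6094 − 234×318 = -1284
Denominator: √[(62184 − 54756)(104064 − 101124)] = √[7428 × 2940] = 4673.1488
r = -1284 / 4673.1488 ≈ -0.275

-0.275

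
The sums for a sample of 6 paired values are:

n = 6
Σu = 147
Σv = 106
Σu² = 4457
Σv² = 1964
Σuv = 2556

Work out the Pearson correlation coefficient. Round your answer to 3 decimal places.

-0.147

r = (nΣuv − ΣuΣv) / √[(nΣu² − (Σu)²)(nΣv² − (Σv)²)]
Numerator: 6×2556 − 147×106 = -246
Denominator: √[(26742 − 21609)(11784 − 11236)] = √[5133 × 548] = 1677.1655
r = -246 / 1677.1655 ≈ -0.147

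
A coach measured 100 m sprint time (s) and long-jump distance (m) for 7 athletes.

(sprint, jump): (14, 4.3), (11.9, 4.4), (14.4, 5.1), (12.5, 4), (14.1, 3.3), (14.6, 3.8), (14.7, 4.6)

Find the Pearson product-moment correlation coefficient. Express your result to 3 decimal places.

n = 7, Σx = 96.2, Σy = 29.5, Σx² = 1329.28, Σy² = 126.35, Σxy = 405.63
nΣxy − ΣxΣy = 2839.41 − 2837.9 = 1.51
nΣx² − (Σx)² = 9304.96 − 9254.44 = 50.52; nΣy² − (Σy)² = 884.45 − 870.25 = 14.2
r = 1.51 / √(50.52 × 14.2) = 1.51 / 26.7840 ≈ 0.056

0.056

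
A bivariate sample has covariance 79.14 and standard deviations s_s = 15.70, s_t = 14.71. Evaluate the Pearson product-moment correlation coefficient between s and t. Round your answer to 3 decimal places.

r = Cov(s,t) / (s_s · s_t) = 79.14 / (15.70 × 14.71)
  = 79.14 / 230.9470 ≈ 0.343

0.343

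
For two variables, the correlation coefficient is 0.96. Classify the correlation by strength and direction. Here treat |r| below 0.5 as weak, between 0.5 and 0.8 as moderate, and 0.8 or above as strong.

r = 0.96 > 0 so the relationship is positive.
|r| = 0.96, which falls in the strong range.

strong positive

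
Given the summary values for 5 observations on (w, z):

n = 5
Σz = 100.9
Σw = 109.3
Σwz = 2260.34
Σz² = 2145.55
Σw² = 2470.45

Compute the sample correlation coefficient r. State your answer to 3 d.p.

0.580

r = (nΣwz − ΣwΣz) / √[(nΣw² − (Σw)²)(nΣz² − (Σz)²)]
Numerator: 5×2260.34 − 109.3×100.9 = 273.33
Denominator: √[(12352.25 − 11946.49)(10727.75 − 10180.81)] = √[405.76 × 546.94] = 471.0906
r = 273.33 / 471.0906 ≈ 0.580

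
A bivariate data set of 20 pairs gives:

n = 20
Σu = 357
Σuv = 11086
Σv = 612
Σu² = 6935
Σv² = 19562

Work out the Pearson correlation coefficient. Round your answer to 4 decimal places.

r = (nΣuv − ΣuΣv) / √[(nΣu² − (Σu)²)(nΣv² − (Σv)²)]
Numerator: 20×11086 − 357×612 = 3236
Denominator: √[(138700 − 127449)(391240 − 374544)] = √[11251 × 16696] = 13705.7176
r = 3236 / 13705.7176 ≈ 0.2361

0.2361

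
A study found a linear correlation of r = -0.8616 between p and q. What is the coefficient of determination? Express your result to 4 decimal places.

r² = (-0.8616)² = 0.7424

0.7424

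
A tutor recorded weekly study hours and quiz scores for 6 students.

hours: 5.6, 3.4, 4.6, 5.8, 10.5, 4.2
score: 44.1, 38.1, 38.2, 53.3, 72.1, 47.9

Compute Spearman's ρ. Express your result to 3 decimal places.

Rank hours: 4, 1, 3, 5, 6, 2
Rank score: 3, 1, 2, 5, 6, 4
d = rank(hours) − rank(score): 1, 0, 1, 0, 0, -2; Σd² = 6
ρ = 1 − 6Σd² / [n(n²−1)] = 1 − 6×6 / (6×35) = 1 − 36/210 ≈ 0.829

0.829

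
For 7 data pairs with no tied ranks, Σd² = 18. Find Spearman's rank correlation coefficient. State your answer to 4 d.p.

ρ = 1 − 6Σd² / [n(n²−1)] = 1 − 6×18 / (7×48)
  = 1 − 108/336 = 1 − 0.32143 ≈ 0.6786

0.6786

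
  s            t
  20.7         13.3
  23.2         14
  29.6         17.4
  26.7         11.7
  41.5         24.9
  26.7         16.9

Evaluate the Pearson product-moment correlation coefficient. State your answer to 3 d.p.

n = 6, Σs = 168.4, Σt = 98.2, Σs² = 4990.92, Σt² = 1718.16, Σst = 2912.12
nΣst − ΣsΣt = 17472.72 − 16536.88 = 935.84
nΣs² − (Σs)² = 29945.52 − 28358.56 = 1586.96; nΣt² − (Σt)² = 10308.96 − 9643.24 = 665.72
r = 935.84 / √(1586.96 × 665.72) = 935.84 / 1027.8478 ≈ 0.910

0.910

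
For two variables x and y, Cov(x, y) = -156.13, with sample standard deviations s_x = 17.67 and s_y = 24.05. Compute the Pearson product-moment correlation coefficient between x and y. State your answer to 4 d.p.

r = Cov(x,y) / (s_x · s_y) = -156.13 / (17.67 × 24.05)
  = -156.13 / 424.9635 ≈ -0.3674

-0.3674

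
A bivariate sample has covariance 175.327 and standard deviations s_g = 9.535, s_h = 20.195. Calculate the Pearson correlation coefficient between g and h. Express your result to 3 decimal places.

0.911

r = Cov(g,h) / (s_g · s_h) = 175.327 / (9.535 × 20.195)
  = 175.327 / 192.5593 ≈ 0.911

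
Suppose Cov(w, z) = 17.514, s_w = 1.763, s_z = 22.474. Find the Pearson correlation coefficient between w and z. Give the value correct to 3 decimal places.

0.442

r = Cov(w,z) / (s_w · s_z) = 17.514 / (1.763 × 22.474)
  = 17.514 / 39.6217 ≈ 0.442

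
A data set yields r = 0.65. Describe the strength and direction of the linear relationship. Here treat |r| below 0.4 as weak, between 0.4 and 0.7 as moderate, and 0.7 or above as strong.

r = 0.65 > 0 so the relationship is positive.
|r| = 0.65, which falls in the moderate range.

moderate positive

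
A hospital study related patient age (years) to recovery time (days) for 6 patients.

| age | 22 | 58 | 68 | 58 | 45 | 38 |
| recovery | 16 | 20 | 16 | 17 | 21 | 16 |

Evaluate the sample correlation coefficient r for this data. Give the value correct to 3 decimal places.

n = 6, Σx = 289, Σy = 106, Σx² = 15305, Σy² = 1898, Σxy = 5139
nΣxy − ΣxΣy = 30834 − 30634 = 200
nΣx² − (Σx)² = 91830 − 83521 = 8309; nΣy² − (Σy)² = 11388 − 11236 = 152
r = 200 / √(8309 × 152) = 200 / 1123.8185 ≈ 0.178

0.178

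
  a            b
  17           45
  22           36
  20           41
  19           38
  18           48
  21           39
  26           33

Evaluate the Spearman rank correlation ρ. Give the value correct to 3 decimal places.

Rank a: 1, 6, 4, 3, 2, 5, 7
Rank b: 6, 2, 5, 3, 7, 4, 1
d = rank(a) − rank(b): -5, 4, -1, 0, -5, 1, 6; Σd² = 104
ρ = 1 − 6Σd² / [n(n²−1)] = 1 − 6×104 / (7×48) = 1 − 624/336 ≈ -0.857

-0.857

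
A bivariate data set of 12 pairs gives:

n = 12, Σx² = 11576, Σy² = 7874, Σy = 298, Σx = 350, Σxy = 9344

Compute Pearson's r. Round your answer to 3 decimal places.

0.810

r = (nΣxy − ΣxΣy) / √[(nΣx² − (Σx)²)(nΣy² − (Σy)²)]
Numerator: 12×9344 − 350×298 = 7828
Denominator: √[(138912 − 122500)(94488 − 88804)] = √[16412 × 5684] = 9658.4578
r = 7828 / 9658.4578 ≈ 0.810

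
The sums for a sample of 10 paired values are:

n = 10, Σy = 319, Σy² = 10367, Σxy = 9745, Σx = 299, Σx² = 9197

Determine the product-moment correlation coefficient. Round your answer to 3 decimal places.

0.934

r = (nΣxy − ΣxΣy) / √[(nΣx² − (Σx)²)(nΣy² − (Σy)²)]
Numerator: 10×9745 − 299×319 = 2069
Denominator: √[(91970 − 89401)(103670 − 101761)] = √[2569 × 1909] = 2214.5476
r = 2069 / 2214.5476 ≈ 0.934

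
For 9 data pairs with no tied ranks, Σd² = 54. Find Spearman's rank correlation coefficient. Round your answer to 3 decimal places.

0.550

ρ = 1 − 6Σd² / [n(n²−1)] = 1 − 6×54 / (9×80)
  = 1 − 324/720 = 1 − 0.4500 ≈ 0.550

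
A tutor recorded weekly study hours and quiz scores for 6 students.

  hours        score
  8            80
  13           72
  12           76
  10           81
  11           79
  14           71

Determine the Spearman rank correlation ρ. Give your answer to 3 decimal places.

-0.943

Rank hours: 1, 5, 4, 2, 3, 6
Rank score: 5, 2, 3, 6, 4, 1
d = rank(hours) − rank(score): -4, 3, 1, -4, -1, 5; Σd² = 68
ρ = 1 − 6Σd² / [n(n²−1)] = 1 − 6×68 / (6×35) = 1 − 408/210 ≈ -0.943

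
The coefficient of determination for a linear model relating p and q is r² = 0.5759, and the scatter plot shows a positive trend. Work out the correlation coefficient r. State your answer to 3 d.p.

0.759

|r| = √0.5759 = 0.759
The association is positive, so r = 0.759.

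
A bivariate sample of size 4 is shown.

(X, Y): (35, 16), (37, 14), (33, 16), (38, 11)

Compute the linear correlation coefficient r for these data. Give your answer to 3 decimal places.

n = 4, ΣX = 143, ΣY = 57, ΣX² = 5127, ΣY² = 829, ΣXY = 2024
nΣXY − ΣXΣY = 8096 − 8151 = -55
nΣX² − (ΣX)² = 20508 − 20449 = 59; nΣY² − (ΣY)² = 3316 − 3249 = 67
r = -55 / √(59 × 67) = -55 / 62.8729 ≈ -0.875

-0.875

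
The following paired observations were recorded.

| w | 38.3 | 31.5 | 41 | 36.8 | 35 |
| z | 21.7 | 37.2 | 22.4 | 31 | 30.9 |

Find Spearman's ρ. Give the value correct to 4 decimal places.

-0.8000

Rank w: 4, 1, 5, 3, 2
Rank z: 1, 5, 2, 4, 3
d = rank(w) − rank(z): 3, -4, 3, -1, -1; Σd² = 36
ρ = 1 − 6Σd² / [n(n²−1)] = 1 − 6×36 / (5×24) = 1 − 216/120 ≈ -0.8000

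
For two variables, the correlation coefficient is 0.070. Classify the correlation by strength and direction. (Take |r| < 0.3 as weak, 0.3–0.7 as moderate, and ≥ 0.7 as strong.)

r = 0.070 > 0 so the relationship is positive.
|r| = 0.070, which falls in the weak range.

weak positive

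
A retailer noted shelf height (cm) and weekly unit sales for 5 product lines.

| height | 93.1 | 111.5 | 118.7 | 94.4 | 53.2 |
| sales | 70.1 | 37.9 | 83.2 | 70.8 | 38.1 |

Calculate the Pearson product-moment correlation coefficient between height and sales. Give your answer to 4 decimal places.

n = 5, Σx = 470.9, Σy = 300.1, Σx² = 46931.15, Σy² = 19736.91, Σxy = 29338.44
nΣxy − ΣxΣy = 146692.2 − 141317.09 = 5375.11
nΣx² − (Σx)² = 234655.75 − 221746.81 = 12908.94; nΣy² − (Σy)² = 98684.55 − 90060.01 = 8624.54
r = 5375.11 / √(12908.94 × 8624.54) = 5375.11 / 10551.4771 ≈ 0.5094

0.5094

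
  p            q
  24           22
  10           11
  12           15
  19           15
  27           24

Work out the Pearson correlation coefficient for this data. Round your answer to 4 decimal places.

0.9414

n = 5, Σp = 92, Σq = 87, Σp² = 1910, Σq² = 1631, Σpq = 1751
nΣpq − ΣpΣq = 8755 − 8004 = 751
nΣp² − (Σp)² = 9550 − 8464 = 1086; nΣq² − (Σq)² = 8155 − 7569 = 586
r = 751 / √(1086 × 586) = 751 / 797.7443 ≈ 0.9414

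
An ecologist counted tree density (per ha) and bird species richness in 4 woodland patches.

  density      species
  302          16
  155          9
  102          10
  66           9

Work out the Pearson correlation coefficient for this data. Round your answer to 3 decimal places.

n = 4, Σx = 625, Σy = 44, Σx² = 129989, Σy² = 518, Σxy = 7841
nΣxy − ΣxΣy = 31364 − 27500 = 3864
nΣx² − (Σx)² = 519956 − 390625 = 129331; nΣy² − (Σy)² = 2072 − 1936 = 136
r = 3864 / √(129331 × 136) = 3864 / 4193.9261 ≈ 0.921

0.921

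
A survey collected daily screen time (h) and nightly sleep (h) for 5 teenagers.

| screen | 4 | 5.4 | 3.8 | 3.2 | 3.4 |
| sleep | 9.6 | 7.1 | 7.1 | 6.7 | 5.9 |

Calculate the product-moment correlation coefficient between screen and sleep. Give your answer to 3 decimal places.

0.224

n = 5, Σx = 19.8, Σy = 36.4, Σx² = 81.4, Σy² = 272.68, Σxy = 145.22
nΣxy − ΣxΣy = 726.1 − 720.72 = 5.38
nΣx² − (Σx)² = 407 − 392.04 = 14.96; nΣy² − (Σy)² = 1363.4 − 1324.96 = 38.44
r = 5.38 / √(14.96 × 38.44) = 5.38 / 23.9805 ≈ 0.224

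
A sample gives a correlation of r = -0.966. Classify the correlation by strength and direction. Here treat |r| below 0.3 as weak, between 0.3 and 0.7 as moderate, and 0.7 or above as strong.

strong negative

r = -0.966 < 0 so the relationship is negative.
|r| = 0.966, which falls in the strong range.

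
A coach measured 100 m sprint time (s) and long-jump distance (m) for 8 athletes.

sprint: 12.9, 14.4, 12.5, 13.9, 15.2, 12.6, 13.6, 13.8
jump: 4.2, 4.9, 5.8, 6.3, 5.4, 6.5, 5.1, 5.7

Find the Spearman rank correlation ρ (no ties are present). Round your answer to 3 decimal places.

Rank sprint: 3, 7, 1, 6, 8, 2, 4, 5
Rank jump: 1, 2, 6, 7, 4, 8, 3, 5
d = rank(sprint) − rank(jump): 2, 5, -5, -1, 4, -6, 1, 0; Σd² = 108
ρ = 1 − 6Σd² / [n(n²−1)] = 1 − 6×108 / (8×63) = 1 − 648/504 ≈ -0.286

-0.286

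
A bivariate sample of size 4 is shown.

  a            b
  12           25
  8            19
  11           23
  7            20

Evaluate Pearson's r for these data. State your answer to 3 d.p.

0.941

n = 4, Σa = 38, Σb = 87, Σa² = 378, Σb² = 1915, Σab = 845
nΣab − ΣaΣb = 3380 − 3306 = 74
nΣa² − (Σa)² = 1512 − 1444 = 68; nΣb² − (Σb)² = 7660 − 7569 = 91
r = 74 / √(68 × 91) = 74 / 78.6638 ≈ 0.941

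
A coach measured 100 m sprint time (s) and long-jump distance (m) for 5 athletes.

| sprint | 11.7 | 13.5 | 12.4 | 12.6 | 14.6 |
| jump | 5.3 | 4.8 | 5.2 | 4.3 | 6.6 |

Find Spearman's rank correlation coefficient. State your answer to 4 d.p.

Rank sprint: 1, 4, 2, 3, 5
Rank jump: 4, 2, 3, 1, 5
d = rank(sprint) − rank(jump): -3, 2, -1, 2, 0; Σd² = 18
ρ = 1 − 6Σd² / [n(n²−1)] = 1 − 6×18 / (5×24) = 1 − 108/120 ≈ 0.1000

0.1000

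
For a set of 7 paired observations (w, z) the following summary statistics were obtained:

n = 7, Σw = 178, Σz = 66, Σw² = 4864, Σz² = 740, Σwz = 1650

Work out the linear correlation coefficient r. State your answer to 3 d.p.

r = (nΣwz − ΣwΣz) / √[(nΣw² − (Σw)²)(nΣz² − (Σz)²)]
Numerator: 7×1650 − 178×66 = -198
Denominator: √[(34048 − 31684)(5180 − 4356)] = √[2364 × 824] = 1395.6848
r = -198 / 1395.6848 ≈ -0.142

-0.142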